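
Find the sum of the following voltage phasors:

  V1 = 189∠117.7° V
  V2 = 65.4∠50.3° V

Step 1 — Convert each phasor to rectangular form:
  V1 = 189·(cos(117.7°) + j·sin(117.7°)) = -87.86 + j167.3 V
  V2 = 65.4·(cos(50.3°) + j·sin(50.3°)) = 41.78 + j50.32 V
Step 2 — Sum components: V_total = -46.08 + j217.7 V.
Step 3 — Convert to polar: |V_total| = 222.5 V, ∠V_total = 102.0°.

V_total = 222.5∠102.0° V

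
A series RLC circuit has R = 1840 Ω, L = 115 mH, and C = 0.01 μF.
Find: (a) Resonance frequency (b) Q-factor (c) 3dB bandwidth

Step 1 — Resonance: ω₀ = 1/√(LC) = 1/√(0.115·1e-08) = 2.949e+04 rad/s.
Step 2 — f₀ = ω₀/(2π) = 4693 Hz.
Step 3 — Series Q: Q = ω₀L/R = 2.949e+04·0.115/1840 = 1.843.
Step 4 — Bandwidth: Δω = ω₀/Q = 1.6e+04 rad/s; BW = Δω/(2π) = 2546 Hz.

(a) f₀ = 4693 Hz  (b) Q = 1.843  (c) BW = 2546 Hz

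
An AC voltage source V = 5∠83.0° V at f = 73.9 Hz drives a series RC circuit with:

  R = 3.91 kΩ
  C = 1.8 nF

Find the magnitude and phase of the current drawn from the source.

Step 1 — Angular frequency: ω = 2π·f = 2π·73.9 = 464.3 rad/s.
Step 2 — Component impedances:
  R: Z = R = 3910 Ω
  C: Z = 1/(jωC) = -j/(ω·C) = 0 - j1.196e+06 Ω
Step 3 — Series combination: Z_total = R + C = 3910 - j1.196e+06 Ω = 1.196e+06∠-89.8° Ω.
Step 4 — Source phasor: V = 5∠83.0° V = 0.6093 + j4.963 V.
Step 5 — Ohm's law: I = V / Z_total = (0.6093 + j4.963) / (3910 - j1.196e+06) = -4.146e-06 + j5.228e-07 A.
Step 6 — Convert to polar: |I| = 4.179e-06 A, ∠I = 172.8°.

I = 4.179e-06∠172.8° A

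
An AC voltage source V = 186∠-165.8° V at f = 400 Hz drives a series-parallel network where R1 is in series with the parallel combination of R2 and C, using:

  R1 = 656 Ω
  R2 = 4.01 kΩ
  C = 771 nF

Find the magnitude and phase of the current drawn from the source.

Step 1 — Angular frequency: ω = 2π·f = 2π·400 = 2513 rad/s.
Step 2 — Component impedances:
  R1: Z = R = 656 Ω
  R2: Z = R = 4010 Ω
  C: Z = 1/(jωC) = -j/(ω·C) = 0 - j516.1 Ω
Step 3 — Parallel branch: R2 || C = 1/(1/R2 + 1/C) = 65.33 - j507.7 Ω.
Step 4 — Series with R1: Z_total = R1 + (R2 || C) = 721.3 - j507.7 Ω = 882.1∠-35.1° Ω.
Step 5 — Source phasor: V = 186∠-165.8° V = -180.3 - j45.63 V.
Step 6 — Ohm's law: I = V / Z_total = (-180.3 - j45.63) / (721.3 - j507.7) = -0.1374 - j0.16 A.
Step 7 — Convert to polar: |I| = 0.2109 A, ∠I = -130.7°.

I = 0.2109∠-130.7° A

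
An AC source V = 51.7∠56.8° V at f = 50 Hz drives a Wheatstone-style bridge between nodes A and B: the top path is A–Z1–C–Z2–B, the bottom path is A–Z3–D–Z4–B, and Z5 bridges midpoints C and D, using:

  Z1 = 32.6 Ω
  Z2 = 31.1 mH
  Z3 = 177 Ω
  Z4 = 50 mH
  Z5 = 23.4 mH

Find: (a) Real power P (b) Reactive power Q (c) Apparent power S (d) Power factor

Step 1 — Angular frequency: ω = 2π·f = 2π·50 = 314.2 rad/s.
Step 2 — Component impedances:
  Z1: Z = R = 32.6 Ω
  Z2: Z = jωL = j·314.2·0.0311 = 0 + j9.77 Ω
  Z3: Z = R = 177 Ω
  Z4: Z = jωL = j·314.2·0.05 = 0 + j15.71 Ω
  Z5: Z = jωL = j·314.2·0.0234 = 0 + j7.351 Ω
Step 3 — Bridge requires nodal analysis (the Z5 bridge couples midpoints C and D, so the two paths cannot be reduced to a simple series/parallel combination). Setting node B to ground and injecting 1 A at node A, the 3-node admittance system at A, C, D solves to V_A = Z_AB = 27.54 + j6.32 Ω = 28.25∠12.9° Ω.
Step 4 — Source phasor: V = 51.7∠56.8° V = 28.31 + j43.26 V.
Step 5 — Current: I = V / Z = 1.319 + j1.268 A = 1.83∠43.9° A.
Step 6 — Complex power: S = V·I* = 92.21 + j21.16 VA.
Step 7 — Real power: P = Re(S) = 92.21 W.
Step 8 — Reactive power: Q = Im(S) = 21.16 VAR.
Step 9 — Apparent power: |S| = 94.6 VA.
Step 10 — Power factor: PF = P/|S| = 0.9747 (lagging).

(a) P = 92.21 W  (b) Q = 21.16 VAR  (c) S = 94.6 VA  (d) PF = 0.9747 (lagging)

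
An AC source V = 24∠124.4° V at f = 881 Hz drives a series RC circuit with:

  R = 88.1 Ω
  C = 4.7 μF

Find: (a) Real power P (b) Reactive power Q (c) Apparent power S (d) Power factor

Step 1 — Angular frequency: ω = 2π·f = 2π·881 = 5535 rad/s.
Step 2 — Component impedances:
  R: Z = R = 88.1 Ω
  C: Z = 1/(jωC) = -j/(ω·C) = 0 - j38.44 Ω
Step 3 — Series combination: Z_total = R + C = 88.1 - j38.44 Ω = 96.12∠-23.6° Ω.
Step 4 — Source phasor: V = 24∠124.4° V = -13.56 + j19.8 V.
Step 5 — Current: I = V / Z = -0.2117 + j0.1324 A = 0.2497∠148.0° A.
Step 6 — Complex power: S = V·I* = 5.493 - j2.396 VA.
Step 7 — Real power: P = Re(S) = 5.493 W.
Step 8 — Reactive power: Q = Im(S) = -2.396 VAR.
Step 9 — Apparent power: |S| = 5.993 VA.
Step 10 — Power factor: PF = P/|S| = 0.9166 (leading).

(a) P = 5.493 W  (b) Q = -2.396 VAR  (c) S = 5.993 VA  (d) PF = 0.9166 (leading)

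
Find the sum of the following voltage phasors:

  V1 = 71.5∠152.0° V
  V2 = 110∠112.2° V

Step 1 — Convert each phasor to rectangular form:
  V1 = 71.5·(cos(152.0°) + j·sin(152.0°)) = -63.13 + j33.57 V
  V2 = 110·(cos(112.2°) + j·sin(112.2°)) = -41.56 + j101.8 V
Step 2 — Sum components: V_total = -104.7 + j135.4 V.
Step 3 — Convert to polar: |V_total| = 171.2 V, ∠V_total = 127.7°.

V_total = 171.2∠127.7° V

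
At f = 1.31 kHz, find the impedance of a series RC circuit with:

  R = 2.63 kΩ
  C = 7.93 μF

Step 1 — Angular frequency: ω = 2π·f = 2π·1310 = 8231 rad/s.
Step 2 — Component impedances:
  R: Z = R = 2630 Ω
  C: Z = 1/(jωC) = -j/(ω·C) = 0 - j15.32 Ω
Step 3 — Series combination: Z_total = R + C = 2630 - j15.32 Ω = 2630∠-0.3° Ω.

Z = 2630 - j15.32 Ω = 2630∠-0.3° Ω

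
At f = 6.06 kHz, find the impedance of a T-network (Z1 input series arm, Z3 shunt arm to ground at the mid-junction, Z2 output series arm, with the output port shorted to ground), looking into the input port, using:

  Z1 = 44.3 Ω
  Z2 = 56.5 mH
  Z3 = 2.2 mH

Step 1 — Angular frequency: ω = 2π·f = 2π·6060 = 3.808e+04 rad/s.
Step 2 — Component impedances:
  Z1: Z = R = 44.3 Ω
  Z2: Z = jωL = j·3.808e+04·0.0565 = 0 + j2151 Ω
  Z3: Z = jωL = j·3.808e+04·0.0022 = 0 + j83.77 Ω
Step 3 — With the output port shorted to ground, the output series arm Z2 runs from the junction to ground; the shunt arm Z3 also runs from the junction to ground. They appear in parallel: Z3 || Z2 = 0 + j80.63 Ω.
Step 4 — Series with input arm Z1: Z_in = Z1 + (Z3 || Z2) = 44.3 + j80.63 Ω = 92∠61.2° Ω.

Z = 44.3 + j80.63 Ω = 92∠61.2° Ω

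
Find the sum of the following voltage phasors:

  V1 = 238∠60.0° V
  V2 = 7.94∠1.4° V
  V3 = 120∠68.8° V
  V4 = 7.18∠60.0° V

Step 1 — Convert each phasor to rectangular form:
  V1 = 238·(cos(60.0°) + j·sin(60.0°)) = 119 + j206.1 V
  V2 = 7.94·(cos(1.4°) + j·sin(1.4°)) = 7.938 + j0.194 V
  V3 = 120·(cos(68.8°) + j·sin(68.8°)) = 43.39 + j111.9 V
  V4 = 7.18·(cos(60.0°) + j·sin(60.0°)) = 3.59 + j6.218 V
Step 2 — Sum components: V_total = 173.9 + j324.4 V.
Step 3 — Convert to polar: |V_total| = 368.1 V, ∠V_total = 61.8°.

V_total = 368.1∠61.8° V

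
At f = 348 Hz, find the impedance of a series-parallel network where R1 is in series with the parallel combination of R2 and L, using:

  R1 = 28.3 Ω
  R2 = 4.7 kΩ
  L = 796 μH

Step 1 — Angular frequency: ω = 2π·f = 2π·348 = 2187 rad/s.
Step 2 — Component impedances:
  R1: Z = R = 28.3 Ω
  R2: Z = R = 4700 Ω
  L: Z = jωL = j·2187·0.000796 = 0 + j1.74 Ω
Step 3 — Parallel branch: R2 || L = 1/(1/R2 + 1/L) = 0.0006445 + j1.74 Ω.
Step 4 — Series with R1: Z_total = R1 + (R2 || L) = 28.3 + j1.74 Ω = 28.35∠3.5° Ω.

Z = 28.3 + j1.74 Ω = 28.35∠3.5° Ω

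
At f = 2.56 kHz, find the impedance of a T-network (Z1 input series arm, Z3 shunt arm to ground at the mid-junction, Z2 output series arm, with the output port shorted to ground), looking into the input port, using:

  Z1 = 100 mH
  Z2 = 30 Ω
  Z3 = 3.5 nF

Step 1 — Angular frequency: ω = 2π·f = 2π·2560 = 1.608e+04 rad/s.
Step 2 — Component impedances:
  Z1: Z = jωL = j·1.608e+04·0.1 = 0 + j1608 Ω
  Z2: Z = R = 30 Ω
  Z3: Z = 1/(jωC) = -j/(ω·C) = 0 - j1.776e+04 Ω
Step 3 — With the output port shorted to ground, the output series arm Z2 runs from the junction to ground; the shunt arm Z3 also runs from the junction to ground. They appear in parallel: Z3 || Z2 = 30 - j0.05067 Ω.
Step 4 — Series with input arm Z1: Z_in = Z1 + (Z3 || Z2) = 30 + j1608 Ω = 1609∠88.9° Ω.

Z = 30 + j1608 Ω = 1609∠88.9° Ω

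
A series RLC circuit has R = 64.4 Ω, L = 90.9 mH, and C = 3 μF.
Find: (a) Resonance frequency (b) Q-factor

Step 1 — Resonance condition Im(Z)=0 gives ω₀ = 1/√(LC).
Step 2 — ω₀ = 1/√(0.0909·3e-06) = 1915 rad/s.
Step 3 — f₀ = ω₀/(2π) = 304.8 Hz.
Step 4 — Series Q: Q = ω₀L/R = 1915·0.0909/64.4 = 2.703.

(a) f₀ = 304.8 Hz  (b) Q = 2.703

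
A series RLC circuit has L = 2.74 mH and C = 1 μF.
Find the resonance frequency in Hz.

Step 1 — Resonance condition Im(Z)=0 gives ω₀ = 1/√(LC).
Step 2 — ω₀ = 1/√(0.00274·1e-06) = 1.91e+04 rad/s.
Step 3 — f₀ = ω₀/(2π) = 3040 Hz.

f₀ = 3040 Hz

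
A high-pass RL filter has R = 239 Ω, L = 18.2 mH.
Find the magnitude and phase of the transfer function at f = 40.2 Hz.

Step 1 — Angular frequency: ω = 2π·40.2 = 252.6 rad/s.
Step 2 — Transfer function: H(jω) = jωL/(R + jωL).
Step 3 — Numerator jωL = j·4.597; denominator R + jωL = 239 + j4.597.
Step 4 — H = 0.0003698 + j0.01923.
Step 5 — Magnitude: |H| = 0.01923 (-34.3 dB); phase: φ = 88.9°.

|H| = 0.01923 (-34.3 dB), φ = 88.9°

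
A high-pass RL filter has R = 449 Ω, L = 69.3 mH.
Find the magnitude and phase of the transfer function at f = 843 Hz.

Step 1 — Angular frequency: ω = 2π·843 = 5297 rad/s.
Step 2 — Transfer function: H(jω) = jωL/(R + jωL).
Step 3 — Numerator jωL = j·367.1; denominator R + jωL = 449 + j367.1.
Step 4 — H = 0.4006 + j0.49.
Step 5 — Magnitude: |H| = 0.6329 (-4.0 dB); phase: φ = 50.7°.

|H| = 0.6329 (-4.0 dB), φ = 50.7°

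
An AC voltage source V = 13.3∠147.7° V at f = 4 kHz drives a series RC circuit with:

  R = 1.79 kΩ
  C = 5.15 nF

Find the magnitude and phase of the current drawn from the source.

Step 1 — Angular frequency: ω = 2π·f = 2π·4000 = 2.513e+04 rad/s.
Step 2 — Component impedances:
  R: Z = R = 1790 Ω
  C: Z = 1/(jωC) = -j/(ω·C) = 0 - j7726 Ω
Step 3 — Series combination: Z_total = R + C = 1790 - j7726 Ω = 7931∠-77.0° Ω.
Step 4 — Source phasor: V = 13.3∠147.7° V = -11.24 + j7.107 V.
Step 5 — Ohm's law: I = V / Z_total = (-11.24 + j7.107) / (1790 - j7726) = -0.001193 - j0.001179 A.
Step 6 — Convert to polar: |I| = 0.001677 A, ∠I = -135.3°.

I = 0.001677∠-135.3° A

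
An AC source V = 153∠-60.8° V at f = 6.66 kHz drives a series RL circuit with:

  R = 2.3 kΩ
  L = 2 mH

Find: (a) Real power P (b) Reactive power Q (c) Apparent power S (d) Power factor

Step 1 — Angular frequency: ω = 2π·f = 2π·6660 = 4.185e+04 rad/s.
Step 2 — Component impedances:
  R: Z = R = 2300 Ω
  L: Z = jωL = j·4.185e+04·0.002 = 0 + j83.69 Ω
Step 3 — Series combination: Z_total = R + L = 2300 + j83.69 Ω = 2302∠2.1° Ω.
Step 4 — Source phasor: V = 153∠-60.8° V = 74.64 - j133.6 V.
Step 5 — Current: I = V / Z = 0.0303 - j0.05917 A = 0.06648∠-62.9° A.
Step 6 — Complex power: S = V·I* = 10.16 + j0.3699 VA.
Step 7 — Real power: P = Re(S) = 10.16 W.
Step 8 — Reactive power: Q = Im(S) = 0.3699 VAR.
Step 9 — Apparent power: |S| = 10.17 VA.
Step 10 — Power factor: PF = P/|S| = 0.9993 (lagging).

(a) P = 10.16 W  (b) Q = 0.3699 VAR  (c) S = 10.17 VA  (d) PF = 0.9993 (lagging)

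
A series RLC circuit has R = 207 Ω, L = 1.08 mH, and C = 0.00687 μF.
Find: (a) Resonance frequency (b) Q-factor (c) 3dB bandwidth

Step 1 — Resonance condition Im(Z)=0 gives ω₀ = 1/√(LC).
Step 2 — ω₀ = 1/√(0.00108·6.87e-09) = 3.671e+05 rad/s.
Step 3 — f₀ = ω₀/(2π) = 5.843e+04 Hz.
Step 4 — Series Q: Q = ω₀L/R = 3.671e+05·0.00108/207 = 1.915.
Step 5 — 3dB bandwidth: Δω = ω₀/Q = 1.917e+05 rad/s; BW = Δω/(2π) = 3.05e+04 Hz.

(a) f₀ = 5.843e+04 Hz  (b) Q = 1.915  (c) BW = 3.05e+04 Hz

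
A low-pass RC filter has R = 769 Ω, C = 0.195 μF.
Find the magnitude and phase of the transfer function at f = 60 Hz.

Step 1 — Angular frequency: ω = 2π·60 = 377 rad/s.
Step 2 — Transfer function: H(jω) = 1/(1 + jωRC).
Step 3 — Denominator: 1 + jωRC = 1 + j·377·769·1.95e-07 = 1 + j0.05653.
Step 4 — H = 0.9968 - j0.05635.
Step 5 — Magnitude: |H| = 0.9984 (-0.0 dB); phase: φ = -3.2°.

|H| = 0.9984 (-0.0 dB), φ = -3.2°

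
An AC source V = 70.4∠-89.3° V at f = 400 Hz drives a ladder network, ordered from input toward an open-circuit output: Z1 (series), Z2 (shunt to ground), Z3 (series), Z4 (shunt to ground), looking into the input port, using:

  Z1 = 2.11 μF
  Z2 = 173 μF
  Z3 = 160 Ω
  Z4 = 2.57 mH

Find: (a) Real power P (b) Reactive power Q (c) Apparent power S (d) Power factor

Step 1 — Angular frequency: ω = 2π·f = 2π·400 = 2513 rad/s.
Step 2 — Component impedances:
  Z1: Z = 1/(jωC) = -j/(ω·C) = 0 - j188.6 Ω
  Z2: Z = 1/(jωC) = -j/(ω·C) = 0 - j2.3 Ω
  Z3: Z = R = 160 Ω
  Z4: Z = jωL = j·2513·0.00257 = 0 + j6.459 Ω
Step 3 — Ladder network (open output): work backward from the far end, alternating series and parallel combinations. Z_in = 0.03304 - j190.9 Ω = 190.9∠-90.0° Ω.
Step 4 — Source phasor: V = 70.4∠-89.3° V = 0.8601 - j70.39 V.
Step 5 — Current: I = V / Z = 0.3688 + j0.004442 A = 0.3688∠0.7° A.
Step 6 — Complex power: S = V·I* = 0.004494 - j25.97 VA.
Step 7 — Real power: P = Re(S) = 0.004494 W.
Step 8 — Reactive power: Q = Im(S) = -25.97 VAR.
Step 9 — Apparent power: |S| = 25.97 VA.
Step 10 — Power factor: PF = P/|S| = 0.0001731 (leading).

(a) P = 0.004494 W  (b) Q = -25.97 VAR  (c) S = 25.97 VA  (d) PF = 0.0001731 (leading)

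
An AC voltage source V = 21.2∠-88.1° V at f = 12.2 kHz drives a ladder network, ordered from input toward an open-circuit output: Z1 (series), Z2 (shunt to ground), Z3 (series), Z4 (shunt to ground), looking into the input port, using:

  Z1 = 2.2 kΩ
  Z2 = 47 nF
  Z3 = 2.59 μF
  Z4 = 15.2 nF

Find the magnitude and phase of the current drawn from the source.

Step 1 — Angular frequency: ω = 2π·f = 2π·1.22e+04 = 7.665e+04 rad/s.
Step 2 — Component impedances:
  Z1: Z = R = 2200 Ω
  Z2: Z = 1/(jωC) = -j/(ω·C) = 0 - j277.6 Ω
  Z3: Z = 1/(jωC) = -j/(ω·C) = 0 - j5.037 Ω
  Z4: Z = 1/(jωC) = -j/(ω·C) = 0 - j858.3 Ω
Step 3 — Ladder network (open output): work backward from the far end, alternating series and parallel combinations. Z_in = 2200 - j210 Ω = 2210∠-5.5° Ω.
Step 4 — Source phasor: V = 21.2∠-88.1° V = 0.7029 - j21.19 V.
Step 5 — Ohm's law: I = V / Z_total = (0.7029 - j21.19) / (2200 - j210) = 0.001228 - j0.009514 A.
Step 6 — Convert to polar: |I| = 0.009593 A, ∠I = -82.6°.

I = 0.009593∠-82.6° A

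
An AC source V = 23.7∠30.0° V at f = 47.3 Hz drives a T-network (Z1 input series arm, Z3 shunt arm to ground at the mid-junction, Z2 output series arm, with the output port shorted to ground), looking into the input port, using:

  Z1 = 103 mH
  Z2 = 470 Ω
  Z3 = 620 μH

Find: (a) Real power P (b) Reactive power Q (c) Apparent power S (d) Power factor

Step 1 — Angular frequency: ω = 2π·f = 2π·47.3 = 297.2 rad/s.
Step 2 — Component impedances:
  Z1: Z = jωL = j·297.2·0.103 = 0 + j30.61 Ω
  Z2: Z = R = 470 Ω
  Z3: Z = jωL = j·297.2·0.00062 = 0 + j0.1843 Ω
Step 3 — With the output port shorted to ground, the output series arm Z2 runs from the junction to ground; the shunt arm Z3 also runs from the junction to ground. They appear in parallel: Z3 || Z2 = 7.224e-05 + j0.1843 Ω.
Step 4 — Series with input arm Z1: Z_in = Z1 + (Z3 || Z2) = 7.224e-05 + j30.8 Ω = 30.8∠90.0° Ω.
Step 5 — Source phasor: V = 23.7∠30.0° V = 20.52 + j11.85 V.
Step 6 — Current: I = V / Z = 0.3848 - j0.6665 A = 0.7696∠-60.0° A.
Step 7 — Complex power: S = V·I* = 4.279e-05 + j18.24 VA.
Step 8 — Real power: P = Re(S) = 4.279e-05 W.
Step 9 — Reactive power: Q = Im(S) = 18.24 VAR.
Step 10 — Apparent power: |S| = 18.24 VA.
Step 11 — Power factor: PF = P/|S| = 2.346e-06 (lagging).

(a) P = 4.279e-05 W  (b) Q = 18.24 VAR  (c) S = 18.24 VA  (d) PF = 2.346e-06 (lagging)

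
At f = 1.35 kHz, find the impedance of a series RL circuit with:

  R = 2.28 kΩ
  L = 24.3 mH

Step 1 — Angular frequency: ω = 2π·f = 2π·1350 = 8482 rad/s.
Step 2 — Component impedances:
  R: Z = R = 2280 Ω
  L: Z = jωL = j·8482·0.0243 = 0 + j206.1 Ω
Step 3 — Series combination: Z_total = R + L = 2280 + j206.1 Ω = 2289∠5.2° Ω.

Z = 2280 + j206.1 Ω = 2289∠5.2° Ω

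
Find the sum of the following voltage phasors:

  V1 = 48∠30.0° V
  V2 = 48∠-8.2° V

Step 1 — Convert each phasor to rectangular form:
  V1 = 48·(cos(30.0°) + j·sin(30.0°)) = 41.57 + j24 V
  V2 = 48·(cos(-8.2°) + j·sin(-8.2°)) = 47.51 - j6.846 V
Step 2 — Sum components: V_total = 89.08 + j17.15 V.
Step 3 — Convert to polar: |V_total| = 90.72 V, ∠V_total = 10.9°.

V_total = 90.72∠10.9° V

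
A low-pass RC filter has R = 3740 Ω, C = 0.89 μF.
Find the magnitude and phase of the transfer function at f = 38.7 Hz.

Step 1 — Angular frequency: ω = 2π·38.7 = 243.2 rad/s.
Step 2 — Transfer function: H(jω) = 1/(1 + jωRC).
Step 3 — Denominator: 1 + jωRC = 1 + j·243.2·3740·8.9e-07 = 1 + j0.8094.
Step 4 — H = 0.6042 - j0.489.
Step 5 — Magnitude: |H| = 0.7773 (-2.2 dB); phase: φ = -39.0°.

|H| = 0.7773 (-2.2 dB), φ = -39.0°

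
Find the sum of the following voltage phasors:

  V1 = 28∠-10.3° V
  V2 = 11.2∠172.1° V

Step 1 — Convert each phasor to rectangular form:
  V1 = 28·(cos(-10.3°) + j·sin(-10.3°)) = 27.55 - j5.006 V
  V2 = 11.2·(cos(172.1°) + j·sin(172.1°)) = -11.09 + j1.539 V
Step 2 — Sum components: V_total = 16.46 - j3.467 V.
Step 3 — Convert to polar: |V_total| = 16.82 V, ∠V_total = -11.9°.

V_total = 16.82∠-11.9° V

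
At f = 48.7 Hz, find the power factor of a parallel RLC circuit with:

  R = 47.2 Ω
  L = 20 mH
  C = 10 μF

Step 1 — Angular frequency: ω = 2π·f = 2π·48.7 = 306 rad/s.
Step 2 — Component impedances:
  R: Z = R = 47.2 Ω
  L: Z = jωL = j·306·0.02 = 0 + j6.12 Ω
  C: Z = 1/(jωC) = -j/(ω·C) = 0 - j326.8 Ω
Step 3 — Parallel combination: 1/Z_total = 1/R + 1/L + 1/C; Z_total = 0.8099 + j6.13 Ω = 6.183∠82.5° Ω.
Step 4 — Power factor: PF = cos(φ) = Re(Z)/|Z| = 0.8099/6.183 = 0.131.
Step 5 — Type: Im(Z) = 6.13 ⇒ lagging (phase φ = 82.5°).

PF = 0.131 (lagging, φ = 82.5°)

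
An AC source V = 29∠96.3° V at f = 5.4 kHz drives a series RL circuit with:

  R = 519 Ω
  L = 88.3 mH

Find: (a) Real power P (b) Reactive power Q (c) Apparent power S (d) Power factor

Step 1 — Angular frequency: ω = 2π·f = 2π·5400 = 3.393e+04 rad/s.
Step 2 — Component impedances:
  R: Z = R = 519 Ω
  L: Z = jωL = j·3.393e+04·0.0883 = 0 + j2996 Ω
Step 3 — Series combination: Z_total = R + L = 519 + j2996 Ω = 3041∠80.2° Ω.
Step 4 — Source phasor: V = 29∠96.3° V = -3.182 + j28.82 V.
Step 5 — Current: I = V / Z = 0.009162 + j0.002649 A = 0.009538∠16.1° A.
Step 6 — Complex power: S = V·I* = 0.04721 + j0.2725 VA.
Step 7 — Real power: P = Re(S) = 0.04721 W.
Step 8 — Reactive power: Q = Im(S) = 0.2725 VAR.
Step 9 — Apparent power: |S| = 0.2766 VA.
Step 10 — Power factor: PF = P/|S| = 0.1707 (lagging).

(a) P = 0.04721 W  (b) Q = 0.2725 VAR  (c) S = 0.2766 VA  (d) PF = 0.1707 (lagging)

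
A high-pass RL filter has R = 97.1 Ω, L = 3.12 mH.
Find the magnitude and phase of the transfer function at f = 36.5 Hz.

Step 1 — Angular frequency: ω = 2π·36.5 = 229.3 rad/s.
Step 2 — Transfer function: H(jω) = jωL/(R + jωL).
Step 3 — Numerator jωL = j·0.7155; denominator R + jωL = 97.1 + j0.7155.
Step 4 — H = 5.43e-05 + j0.007369.
Step 5 — Magnitude: |H| = 0.007369 (-42.7 dB); phase: φ = 89.6°.

|H| = 0.007369 (-42.7 dB), φ = 89.6°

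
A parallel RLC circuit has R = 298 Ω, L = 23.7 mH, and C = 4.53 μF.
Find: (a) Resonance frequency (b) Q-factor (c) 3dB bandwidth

Step 1 — Resonance: ω₀ = 1/√(LC) = 1/√(0.0237·4.53e-06) = 3052 rad/s.
Step 2 — f₀ = ω₀/(2π) = 485.7 Hz.
Step 3 — Parallel Q: Q = R/(ω₀L) = 298/(3052·0.0237) = 4.12.
Step 4 — Bandwidth: Δω = ω₀/Q = 740.8 rad/s; BW = Δω/(2π) = 117.9 Hz.

(a) f₀ = 485.7 Hz  (b) Q = 4.12  (c) BW = 117.9 Hz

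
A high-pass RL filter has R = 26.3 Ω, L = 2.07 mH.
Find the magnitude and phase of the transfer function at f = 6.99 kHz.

Step 1 — Angular frequency: ω = 2π·6990 = 4.392e+04 rad/s.
Step 2 — Transfer function: H(jω) = jωL/(R + jωL).
Step 3 — Numerator jωL = j·90.91; denominator R + jωL = 26.3 + j90.91.
Step 4 — H = 0.9228 + j0.2669.
Step 5 — Magnitude: |H| = 0.9606 (-0.3 dB); phase: φ = 16.1°.

|H| = 0.9606 (-0.3 dB), φ = 16.1°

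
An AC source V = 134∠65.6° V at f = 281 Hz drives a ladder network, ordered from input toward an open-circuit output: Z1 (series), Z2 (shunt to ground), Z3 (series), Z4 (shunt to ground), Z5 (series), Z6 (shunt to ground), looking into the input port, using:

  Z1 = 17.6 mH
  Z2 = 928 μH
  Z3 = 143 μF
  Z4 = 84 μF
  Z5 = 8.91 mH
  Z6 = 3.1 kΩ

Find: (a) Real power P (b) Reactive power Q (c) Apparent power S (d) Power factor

Step 1 — Angular frequency: ω = 2π·f = 2π·281 = 1766 rad/s.
Step 2 — Component impedances:
  Z1: Z = jωL = j·1766·0.0176 = 0 + j31.07 Ω
  Z2: Z = jωL = j·1766·0.000928 = 0 + j1.638 Ω
  Z3: Z = 1/(jωC) = -j/(ω·C) = 0 - j3.961 Ω
  Z4: Z = 1/(jωC) = -j/(ω·C) = 0 - j6.743 Ω
  Z5: Z = jωL = j·1766·0.00891 = 0 + j15.73 Ω
  Z6: Z = R = 3100 Ω
Step 3 — Ladder network (open output): work backward from the far end, alternating series and parallel combinations. Z_in = 0.0004791 + j33.01 Ω = 33.01∠90.0° Ω.
Step 4 — Source phasor: V = 134∠65.6° V = 55.36 + j122 V.
Step 5 — Current: I = V / Z = 3.697 - j1.677 A = 4.06∠-24.4° A.
Step 6 — Complex power: S = V·I* = 0.007896 + j544 VA.
Step 7 — Real power: P = Re(S) = 0.007896 W.
Step 8 — Reactive power: Q = Im(S) = 544 VAR.
Step 9 — Apparent power: |S| = 544 VA.
Step 10 — Power factor: PF = P/|S| = 1.451e-05 (lagging).

(a) P = 0.007896 W  (b) Q = 544 VAR  (c) S = 544 VA  (d) PF = 1.451e-05 (lagging)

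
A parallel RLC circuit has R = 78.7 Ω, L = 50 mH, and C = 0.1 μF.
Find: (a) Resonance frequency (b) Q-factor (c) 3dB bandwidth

Step 1 — Resonance: ω₀ = 1/√(LC) = 1/√(0.05·1e-07) = 1.414e+04 rad/s.
Step 2 — f₀ = ω₀/(2π) = 2251 Hz.
Step 3 — Parallel Q: Q = R/(ω₀L) = 78.7/(1.414e+04·0.05) = 0.1113.
Step 4 — Bandwidth: Δω = ω₀/Q = 1.271e+05 rad/s; BW = Δω/(2π) = 2.022e+04 Hz.

(a) f₀ = 2251 Hz  (b) Q = 0.1113  (c) BW = 2.022e+04 Hz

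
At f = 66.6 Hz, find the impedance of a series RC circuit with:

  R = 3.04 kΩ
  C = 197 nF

Step 1 — Angular frequency: ω = 2π·f = 2π·66.6 = 418.5 rad/s.
Step 2 — Component impedances:
  R: Z = R = 3040 Ω
  C: Z = 1/(jωC) = -j/(ω·C) = 0 - j1.213e+04 Ω
Step 3 — Series combination: Z_total = R + C = 3040 - j1.213e+04 Ω = 1.251e+04∠-75.9° Ω.

Z = 3040 - j1.213e+04 Ω = 1.251e+04∠-75.9° Ω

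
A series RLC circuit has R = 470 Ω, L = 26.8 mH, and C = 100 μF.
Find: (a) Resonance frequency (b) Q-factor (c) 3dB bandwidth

Step 1 — Resonance condition Im(Z)=0 gives ω₀ = 1/√(LC).
Step 2 — ω₀ = 1/√(0.0268·0.0001) = 610.8 rad/s.
Step 3 — f₀ = ω₀/(2π) = 97.22 Hz.
Step 4 — Series Q: Q = ω₀L/R = 610.8·0.0268/470 = 0.03483.
Step 5 — 3dB bandwidth: Δω = ω₀/Q = 1.754e+04 rad/s; BW = Δω/(2π) = 2791 Hz.

(a) f₀ = 97.22 Hz  (b) Q = 0.03483  (c) BW = 2791 Hz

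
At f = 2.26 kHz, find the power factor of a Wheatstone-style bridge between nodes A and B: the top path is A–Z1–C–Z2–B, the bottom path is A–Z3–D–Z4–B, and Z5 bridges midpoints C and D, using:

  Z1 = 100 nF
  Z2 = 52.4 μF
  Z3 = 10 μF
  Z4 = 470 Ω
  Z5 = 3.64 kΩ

Step 1 — Angular frequency: ω = 2π·f = 2π·2260 = 1.42e+04 rad/s.
Step 2 — Component impedances:
  Z1: Z = 1/(jωC) = -j/(ω·C) = 0 - j704.2 Ω
  Z2: Z = 1/(jωC) = -j/(ω·C) = 0 - j1.344 Ω
  Z3: Z = 1/(jωC) = -j/(ω·C) = 0 - j7.042 Ω
  Z4: Z = R = 470 Ω
  Z5: Z = R = 3640 Ω
Step 3 — Bridge requires nodal analysis (the Z5 bridge couples midpoints C and D, so the two paths cannot be reduced to a simple series/parallel combination). Setting node B to ground and injecting 1 A at node A, the 3-node admittance system at A, C, D solves to V_A = Z_AB = 304.3 - j184.8 Ω = 356∠-31.3° Ω.
Step 4 — Power factor: PF = cos(φ) = Re(Z)/|Z| = 304.31/356.03 = 0.8547.
Step 5 — Type: Im(Z) = -184.8 ⇒ leading (phase φ = -31.3°).

PF = 0.8547 (leading, φ = -31.3°)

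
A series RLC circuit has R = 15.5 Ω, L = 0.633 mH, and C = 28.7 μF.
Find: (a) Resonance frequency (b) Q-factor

Step 1 — Resonance condition Im(Z)=0 gives ω₀ = 1/√(LC).
Step 2 — ω₀ = 1/√(0.000633·2.87e-05) = 7419 rad/s.
Step 3 — f₀ = ω₀/(2π) = 1181 Hz.
Step 4 — Series Q: Q = ω₀L/R = 7419·0.000633/15.5 = 0.303.

(a) f₀ = 1181 Hz  (b) Q = 0.303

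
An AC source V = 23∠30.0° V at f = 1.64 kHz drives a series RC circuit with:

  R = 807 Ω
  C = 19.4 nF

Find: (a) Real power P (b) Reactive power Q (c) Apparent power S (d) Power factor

Step 1 — Angular frequency: ω = 2π·f = 2π·1640 = 1.03e+04 rad/s.
Step 2 — Component impedances:
  R: Z = R = 807 Ω
  C: Z = 1/(jωC) = -j/(ω·C) = 0 - j5002 Ω
Step 3 — Series combination: Z_total = R + C = 807 - j5002 Ω = 5067∠-80.8° Ω.
Step 4 — Source phasor: V = 23∠30.0° V = 19.92 + j11.5 V.
Step 5 — Current: I = V / Z = -0.001615 + j0.004242 A = 0.004539∠110.8° A.
Step 6 — Complex power: S = V·I* = 0.01663 - j0.1031 VA.
Step 7 — Real power: P = Re(S) = 0.01663 W.
Step 8 — Reactive power: Q = Im(S) = -0.1031 VAR.
Step 9 — Apparent power: |S| = 0.1044 VA.
Step 10 — Power factor: PF = P/|S| = 0.1593 (leading).

(a) P = 0.01663 W  (b) Q = -0.1031 VAR  (c) S = 0.1044 VA  (d) PF = 0.1593 (leading)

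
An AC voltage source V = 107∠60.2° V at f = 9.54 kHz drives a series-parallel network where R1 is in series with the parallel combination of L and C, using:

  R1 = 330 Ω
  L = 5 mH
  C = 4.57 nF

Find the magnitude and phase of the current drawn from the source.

Step 1 — Angular frequency: ω = 2π·f = 2π·9540 = 5.994e+04 rad/s.
Step 2 — Component impedances:
  R1: Z = R = 330 Ω
  L: Z = jωL = j·5.994e+04·0.005 = 0 + j299.7 Ω
  C: Z = 1/(jωC) = -j/(ω·C) = 0 - j3651 Ω
Step 3 — Parallel branch: L || C = 1/(1/L + 1/C) = 0 + j326.5 Ω.
Step 4 — Series with R1: Z_total = R1 + (L || C) = 330 + j326.5 Ω = 464.2∠44.7° Ω.
Step 5 — Source phasor: V = 107∠60.2° V = 53.18 + j92.85 V.
Step 6 — Ohm's law: I = V / Z_total = (53.18 + j92.85) / (330 + j326.5) = 0.2221 + j0.06161 A.
Step 7 — Convert to polar: |I| = 0.2305 A, ∠I = 15.5°.

I = 0.2305∠15.5° A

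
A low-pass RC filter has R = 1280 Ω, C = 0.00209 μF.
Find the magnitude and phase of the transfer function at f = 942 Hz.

Step 1 — Angular frequency: ω = 2π·942 = 5919 rad/s.
Step 2 — Transfer function: H(jω) = 1/(1 + jωRC).
Step 3 — Denominator: 1 + jωRC = 1 + j·5919·1280·2.09e-09 = 1 + j0.01583.
Step 4 — H = 0.9997 - j0.01583.
Step 5 — Magnitude: |H| = 0.9999 (-0.0 dB); phase: φ = -0.9°.

|H| = 0.9999 (-0.0 dB), φ = -0.9°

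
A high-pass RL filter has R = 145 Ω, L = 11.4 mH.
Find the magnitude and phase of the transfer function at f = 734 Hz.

Step 1 — Angular frequency: ω = 2π·734 = 4612 rad/s.
Step 2 — Transfer function: H(jω) = jωL/(R + jωL).
Step 3 — Numerator jωL = j·52.58; denominator R + jωL = 145 + j52.58.
Step 4 — H = 0.1162 + j0.3205.
Step 5 — Magnitude: |H| = 0.3409 (-9.3 dB); phase: φ = 70.1°.

|H| = 0.3409 (-9.3 dB), φ = 70.1°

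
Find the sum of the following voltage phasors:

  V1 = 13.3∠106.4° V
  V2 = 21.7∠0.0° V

Step 1 — Convert each phasor to rectangular form:
  V1 = 13.3·(cos(106.4°) + j·sin(106.4°)) = -3.755 + j12.76 V
  V2 = 21.7·(cos(0.0°) + j·sin(0.0°)) = 21.7 V
Step 2 — Sum components: V_total = 17.94 + j12.76 V.
Step 3 — Convert to polar: |V_total| = 22.02 V, ∠V_total = 35.4°.

V_total = 22.02∠35.4° V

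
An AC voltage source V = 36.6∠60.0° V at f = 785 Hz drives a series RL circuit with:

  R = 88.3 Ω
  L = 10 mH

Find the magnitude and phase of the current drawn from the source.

Step 1 — Angular frequency: ω = 2π·f = 2π·785 = 4932 rad/s.
Step 2 — Component impedances:
  R: Z = R = 88.3 Ω
  L: Z = jωL = j·4932·0.01 = 0 + j49.32 Ω
Step 3 — Series combination: Z_total = R + L = 88.3 + j49.32 Ω = 101.1∠29.2° Ω.
Step 4 — Source phasor: V = 36.6∠60.0° V = 18.3 + j31.7 V.
Step 5 — Ohm's law: I = V / Z_total = (18.3 + j31.7) / (88.3 + j49.32) = 0.3108 + j0.1854 A.
Step 6 — Convert to polar: |I| = 0.3619 A, ∠I = 30.8°.

I = 0.3619∠30.8° A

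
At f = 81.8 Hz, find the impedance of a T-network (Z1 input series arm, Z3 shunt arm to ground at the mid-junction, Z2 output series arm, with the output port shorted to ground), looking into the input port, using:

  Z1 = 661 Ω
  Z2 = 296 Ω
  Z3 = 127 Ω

Step 1 — Angular frequency: ω = 2π·f = 2π·81.8 = 514 rad/s.
Step 2 — Component impedances:
  Z1: Z = R = 661 Ω
  Z2: Z = R = 296 Ω
  Z3: Z = R = 127 Ω
Step 3 — With the output port shorted to ground, the output series arm Z2 runs from the junction to ground; the shunt arm Z3 also runs from the junction to ground. They appear in parallel: Z3 || Z2 = 88.87 Ω.
Step 4 — Series with input arm Z1: Z_in = Z1 + (Z3 || Z2) = 749.9 Ω = 749.9∠0.0° Ω.

Z = 749.9 Ω = 749.9∠0.0° Ω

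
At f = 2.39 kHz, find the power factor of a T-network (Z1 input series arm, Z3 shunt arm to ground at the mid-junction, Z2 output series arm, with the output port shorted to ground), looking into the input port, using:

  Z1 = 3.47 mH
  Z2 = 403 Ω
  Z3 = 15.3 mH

Step 1 — Angular frequency: ω = 2π·f = 2π·2390 = 1.502e+04 rad/s.
Step 2 — Component impedances:
  Z1: Z = jωL = j·1.502e+04·0.00347 = 0 + j52.11 Ω
  Z2: Z = R = 403 Ω
  Z3: Z = jωL = j·1.502e+04·0.0153 = 0 + j229.8 Ω
Step 3 — With the output port shorted to ground, the output series arm Z2 runs from the junction to ground; the shunt arm Z3 also runs from the junction to ground. They appear in parallel: Z3 || Z2 = 98.86 + j173.4 Ω.
Step 4 — Series with input arm Z1: Z_in = Z1 + (Z3 || Z2) = 98.86 + j225.5 Ω = 246.2∠66.3° Ω.
Step 5 — Power factor: PF = cos(φ) = Re(Z)/|Z| = 98.86/246.2 = 0.4015.
Step 6 — Type: Im(Z) = 225.5 ⇒ lagging (phase φ = 66.3°).

PF = 0.4015 (lagging, φ = 66.3°)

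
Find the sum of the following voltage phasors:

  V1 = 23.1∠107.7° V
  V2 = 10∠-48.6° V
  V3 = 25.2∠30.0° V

Step 1 — Convert each phasor to rectangular form:
  V1 = 23.1·(cos(107.7°) + j·sin(107.7°)) = -7.023 + j22.01 V
  V2 = 10·(cos(-48.6°) + j·sin(-48.6°)) = 6.613 - j7.501 V
  V3 = 25.2·(cos(30.0°) + j·sin(30.0°)) = 21.82 + j12.6 V
Step 2 — Sum components: V_total = 21.41 + j27.11 V.
Step 3 — Convert to polar: |V_total| = 34.54 V, ∠V_total = 51.7°.

V_total = 34.54∠51.7° V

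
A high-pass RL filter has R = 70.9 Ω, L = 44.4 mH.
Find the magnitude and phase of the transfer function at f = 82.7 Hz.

Step 1 — Angular frequency: ω = 2π·82.7 = 519.6 rad/s.
Step 2 — Transfer function: H(jω) = jωL/(R + jωL).
Step 3 — Numerator jωL = j·23.07; denominator R + jωL = 70.9 + j23.07.
Step 4 — H = 0.09575 + j0.2942.
Step 5 — Magnitude: |H| = 0.3094 (-10.2 dB); phase: φ = 72.0°.

|H| = 0.3094 (-10.2 dB), φ = 72.0°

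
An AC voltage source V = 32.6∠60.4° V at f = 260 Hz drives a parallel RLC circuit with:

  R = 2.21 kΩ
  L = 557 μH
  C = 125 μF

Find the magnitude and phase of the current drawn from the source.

Step 1 — Angular frequency: ω = 2π·f = 2π·260 = 1634 rad/s.
Step 2 — Component impedances:
  R: Z = R = 2210 Ω
  L: Z = jωL = j·1634·0.000557 = 0 + j0.9099 Ω
  C: Z = 1/(jωC) = -j/(ω·C) = 0 - j4.897 Ω
Step 3 — Parallel combination: 1/Z_total = 1/R + 1/L + 1/C; Z_total = 0.0005652 + j1.118 Ω = 1.118∠90.0° Ω.
Step 4 — Source phasor: V = 32.6∠60.4° V = 16.1 + j28.35 V.
Step 5 — Ohm's law: I = V / Z_total = (16.1 + j28.35) / (0.0005652 + j1.118) = 25.37 - j14.4 A.
Step 6 — Convert to polar: |I| = 29.17 A, ∠I = -29.6°.

I = 29.17∠-29.6° A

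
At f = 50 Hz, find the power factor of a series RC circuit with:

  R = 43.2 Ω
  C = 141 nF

Step 1 — Angular frequency: ω = 2π·f = 2π·50 = 314.2 rad/s.
Step 2 — Component impedances:
  R: Z = R = 43.2 Ω
  C: Z = 1/(jωC) = -j/(ω·C) = 0 - j2.258e+04 Ω
Step 3 — Series combination: Z_total = R + C = 43.2 - j2.258e+04 Ω = 2.258e+04∠-89.9° Ω.
Step 4 — Power factor: PF = cos(φ) = Re(Z)/|Z| = 43.2/22575 = 0.001914.
Step 5 — Type: Im(Z) = -2.258e+04 ⇒ leading (phase φ = -89.9°).

PF = 0.001914 (leading, φ = -89.9°)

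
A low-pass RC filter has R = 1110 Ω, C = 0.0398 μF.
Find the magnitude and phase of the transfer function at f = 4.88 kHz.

Step 1 — Angular frequency: ω = 2π·4880 = 3.066e+04 rad/s.
Step 2 — Transfer function: H(jω) = 1/(1 + jωRC).
Step 3 — Denominator: 1 + jωRC = 1 + j·3.066e+04·1110·3.98e-08 = 1 + j1.355.
Step 4 — H = 0.3527 - j0.4778.
Step 5 — Magnitude: |H| = 0.5939 (-4.5 dB); phase: φ = -53.6°.

|H| = 0.5939 (-4.5 dB), φ = -53.6°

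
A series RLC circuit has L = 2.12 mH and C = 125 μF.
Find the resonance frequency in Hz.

Step 1 — Resonance condition Im(Z)=0 gives ω₀ = 1/√(LC).
Step 2 — ω₀ = 1/√(0.00212·0.000125) = 1943 rad/s.
Step 3 — f₀ = ω₀/(2π) = 309.2 Hz.

f₀ = 309.2 Hz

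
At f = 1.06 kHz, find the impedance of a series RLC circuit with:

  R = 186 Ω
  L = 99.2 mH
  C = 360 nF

Step 1 — Angular frequency: ω = 2π·f = 2π·1060 = 6660 rad/s.
Step 2 — Component impedances:
  R: Z = R = 186 Ω
  L: Z = jωL = j·6660·0.0992 = 0 + j660.7 Ω
  C: Z = 1/(jωC) = -j/(ω·C) = 0 - j417.1 Ω
Step 3 — Series combination: Z_total = R + L + C = 186 + j243.6 Ω = 306.5∠52.6° Ω.

Z = 186 + j243.6 Ω = 306.5∠52.6° Ω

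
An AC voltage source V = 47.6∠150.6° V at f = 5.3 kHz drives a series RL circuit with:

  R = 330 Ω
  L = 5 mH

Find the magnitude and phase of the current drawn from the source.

Step 1 — Angular frequency: ω = 2π·f = 2π·5300 = 3.33e+04 rad/s.
Step 2 — Component impedances:
  R: Z = R = 330 Ω
  L: Z = jωL = j·3.33e+04·0.005 = 0 + j166.5 Ω
Step 3 — Series combination: Z_total = R + L = 330 + j166.5 Ω = 369.6∠26.8° Ω.
Step 4 — Source phasor: V = 47.6∠150.6° V = -41.47 + j23.37 V.
Step 5 — Ohm's law: I = V / Z_total = (-41.47 + j23.37) / (330 + j166.5) = -0.07169 + j0.107 A.
Step 6 — Convert to polar: |I| = 0.1288 A, ∠I = 123.8°.

I = 0.1288∠123.8° A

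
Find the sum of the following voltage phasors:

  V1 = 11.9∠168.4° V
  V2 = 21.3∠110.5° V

Step 1 — Convert each phasor to rectangular form:
  V1 = 11.9·(cos(168.4°) + j·sin(168.4°)) = -11.66 + j2.393 V
  V2 = 21.3·(cos(110.5°) + j·sin(110.5°)) = -7.459 + j19.95 V
Step 2 — Sum components: V_total = -19.12 + j22.34 V.
Step 3 — Convert to polar: |V_total| = 29.41 V, ∠V_total = 130.5°.

V_total = 29.41∠130.5° V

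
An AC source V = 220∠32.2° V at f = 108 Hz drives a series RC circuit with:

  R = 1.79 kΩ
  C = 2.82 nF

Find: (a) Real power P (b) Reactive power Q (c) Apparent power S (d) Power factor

Step 1 — Angular frequency: ω = 2π·f = 2π·108 = 678.6 rad/s.
Step 2 — Component impedances:
  R: Z = R = 1790 Ω
  C: Z = 1/(jωC) = -j/(ω·C) = 0 - j5.226e+05 Ω
Step 3 — Series combination: Z_total = R + C = 1790 - j5.226e+05 Ω = 5.226e+05∠-89.8° Ω.
Step 4 — Source phasor: V = 220∠32.2° V = 186.2 + j117.2 V.
Step 5 — Current: I = V / Z = -0.0002231 + j0.000357 A = 0.000421∠122.0° A.
Step 6 — Complex power: S = V·I* = 0.0003172 - j0.09262 VA.
Step 7 — Real power: P = Re(S) = 0.0003172 W.
Step 8 — Reactive power: Q = Im(S) = -0.09262 VAR.
Step 9 — Apparent power: |S| = 0.09262 VA.
Step 10 — Power factor: PF = P/|S| = 0.003425 (leading).

(a) P = 0.0003172 W  (b) Q = -0.09262 VAR  (c) S = 0.09262 VA  (d) PF = 0.003425 (leading)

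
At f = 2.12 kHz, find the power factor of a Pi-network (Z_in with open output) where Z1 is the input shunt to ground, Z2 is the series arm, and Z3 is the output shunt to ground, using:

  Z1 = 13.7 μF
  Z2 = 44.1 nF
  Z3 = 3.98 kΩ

Step 1 — Angular frequency: ω = 2π·f = 2π·2120 = 1.332e+04 rad/s.
Step 2 — Component impedances:
  Z1: Z = 1/(jωC) = -j/(ω·C) = 0 - j5.48 Ω
  Z2: Z = 1/(jωC) = -j/(ω·C) = 0 - j1702 Ω
  Z3: Z = R = 3980 Ω
Step 3 — With open output, the series arm Z2 and the output shunt Z3 appear in series to ground: Z2 + Z3 = 3980 - j1702 Ω.
Step 4 — Parallel with input shunt Z1: Z_in = Z1 || (Z2 + Z3) = 0.006372 - j5.477 Ω = 5.477∠-89.9° Ω.
Step 5 — Power factor: PF = cos(φ) = Re(Z)/|Z| = 0.006372/5.477 = 0.001163.
Step 6 — Type: Im(Z) = -5.477 ⇒ leading (phase φ = -89.9°).

PF = 0.001163 (leading, φ = -89.9°)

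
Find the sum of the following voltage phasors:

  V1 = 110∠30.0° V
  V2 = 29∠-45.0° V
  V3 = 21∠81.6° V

Step 1 — Convert each phasor to rectangular form:
  V1 = 110·(cos(30.0°) + j·sin(30.0°)) = 95.26 + j55 V
  V2 = 29·(cos(-45.0°) + j·sin(-45.0°)) = 20.51 - j20.51 V
  V3 = 21·(cos(81.6°) + j·sin(81.6°)) = 3.068 + j20.77 V
Step 2 — Sum components: V_total = 118.8 + j55.27 V.
Step 3 — Convert to polar: |V_total| = 131.1 V, ∠V_total = 24.9°.

V_total = 131.1∠24.9° V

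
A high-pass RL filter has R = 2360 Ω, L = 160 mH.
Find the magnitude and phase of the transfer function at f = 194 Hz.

Step 1 — Angular frequency: ω = 2π·194 = 1219 rad/s.
Step 2 — Transfer function: H(jω) = jωL/(R + jωL).
Step 3 — Numerator jωL = j·195; denominator R + jωL = 2360 + j195.
Step 4 — H = 0.006783 + j0.08208.
Step 5 — Magnitude: |H| = 0.08236 (-21.7 dB); phase: φ = 85.3°.

|H| = 0.08236 (-21.7 dB), φ = 85.3°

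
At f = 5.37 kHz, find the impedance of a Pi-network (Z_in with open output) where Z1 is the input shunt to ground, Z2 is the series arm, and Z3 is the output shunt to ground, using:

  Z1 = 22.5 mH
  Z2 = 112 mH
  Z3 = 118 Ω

Step 1 — Angular frequency: ω = 2π·f = 2π·5370 = 3.374e+04 rad/s.
Step 2 — Component impedances:
  Z1: Z = jωL = j·3.374e+04·0.0225 = 0 + j759.2 Ω
  Z2: Z = jωL = j·3.374e+04·0.112 = 0 + j3779 Ω
  Z3: Z = R = 118 Ω
Step 3 — With open output, the series arm Z2 and the output shunt Z3 appear in series to ground: Z2 + Z3 = 118 + j3779 Ω.
Step 4 — Parallel with input shunt Z1: Z_in = Z1 || (Z2 + Z3) = 3.3 + j632.3 Ω = 632.3∠89.7° Ω.

Z = 3.3 + j632.3 Ω = 632.3∠89.7° Ω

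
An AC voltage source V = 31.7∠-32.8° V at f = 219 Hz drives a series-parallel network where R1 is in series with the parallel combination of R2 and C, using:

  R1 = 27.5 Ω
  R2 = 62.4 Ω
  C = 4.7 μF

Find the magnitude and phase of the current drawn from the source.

Step 1 — Angular frequency: ω = 2π·f = 2π·219 = 1376 rad/s.
Step 2 — Component impedances:
  R1: Z = R = 27.5 Ω
  R2: Z = R = 62.4 Ω
  C: Z = 1/(jωC) = -j/(ω·C) = 0 - j154.6 Ω
Step 3 — Parallel branch: R2 || C = 1/(1/R2 + 1/C) = 53.66 - j21.66 Ω.
Step 4 — Series with R1: Z_total = R1 + (R2 || C) = 81.16 - j21.66 Ω = 84∠-14.9° Ω.
Step 5 — Source phasor: V = 31.7∠-32.8° V = 26.65 - j17.17 V.
Step 6 — Ohm's law: I = V / Z_total = (26.65 - j17.17) / (81.16 - j21.66) = 0.3592 - j0.1157 A.
Step 7 — Convert to polar: |I| = 0.3774 A, ∠I = -17.9°.

I = 0.3774∠-17.9° A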